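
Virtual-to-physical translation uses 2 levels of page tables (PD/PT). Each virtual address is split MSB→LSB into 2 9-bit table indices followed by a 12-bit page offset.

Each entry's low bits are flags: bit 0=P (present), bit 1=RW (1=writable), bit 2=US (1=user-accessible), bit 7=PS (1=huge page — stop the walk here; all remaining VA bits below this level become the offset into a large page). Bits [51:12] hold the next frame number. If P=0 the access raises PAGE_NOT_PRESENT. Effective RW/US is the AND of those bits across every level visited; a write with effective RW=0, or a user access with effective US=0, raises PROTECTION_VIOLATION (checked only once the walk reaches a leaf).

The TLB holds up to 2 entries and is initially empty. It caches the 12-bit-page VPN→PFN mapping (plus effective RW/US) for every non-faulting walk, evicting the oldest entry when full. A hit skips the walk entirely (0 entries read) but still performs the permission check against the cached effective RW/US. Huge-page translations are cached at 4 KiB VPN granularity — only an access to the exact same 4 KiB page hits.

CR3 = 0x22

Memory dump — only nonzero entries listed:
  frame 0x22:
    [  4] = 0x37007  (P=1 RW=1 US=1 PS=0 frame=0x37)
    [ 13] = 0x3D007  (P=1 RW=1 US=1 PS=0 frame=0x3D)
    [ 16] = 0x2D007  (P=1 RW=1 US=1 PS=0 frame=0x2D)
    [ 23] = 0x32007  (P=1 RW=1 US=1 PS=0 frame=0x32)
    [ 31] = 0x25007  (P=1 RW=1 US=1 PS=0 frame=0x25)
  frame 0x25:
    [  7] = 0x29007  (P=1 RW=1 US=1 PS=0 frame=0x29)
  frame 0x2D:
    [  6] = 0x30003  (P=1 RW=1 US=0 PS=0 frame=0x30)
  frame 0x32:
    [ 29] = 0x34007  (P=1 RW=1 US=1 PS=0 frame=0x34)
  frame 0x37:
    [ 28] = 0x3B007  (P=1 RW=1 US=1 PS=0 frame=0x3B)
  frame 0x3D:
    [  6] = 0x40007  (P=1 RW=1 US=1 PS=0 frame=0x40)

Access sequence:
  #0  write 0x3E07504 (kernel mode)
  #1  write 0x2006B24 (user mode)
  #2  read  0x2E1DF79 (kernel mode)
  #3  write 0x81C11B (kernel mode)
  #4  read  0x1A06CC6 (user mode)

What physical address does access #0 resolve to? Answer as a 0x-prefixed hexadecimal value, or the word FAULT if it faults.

Trace:
#0 VA=0x3E07504 (w,kernel):
  lvl0: tbl 0x22, slot 31 ⇒ 0x25007 (P1/RW1/US1/PS0)
  lvl1: tbl 0x25, slot 7 ⇒ 0x29007 (P1/RW1/US1/PS0)
  ⇒ phys 0x29504  [2 reads]
#1 VA=0x2006B24 (w,user):
  lvl0: tbl 0x22, slot 16 ⇒ 0x2D007 (P1/RW1/US1/PS0)
  lvl1: tbl 0x2D, slot 6 ⇒ 0x30003 (P1/RW1/US0/PS0)
  → PROTECTION_VIOLATION  (2 entries read)
#2 VA=0x2E1DF79 (r,kernel):
  lvl0: tbl 0x22, slot 23 ⇒ 0x32007 (P1/RW1/US1/PS0)
  lvl1: tbl 0x32, slot 29 ⇒ 0x34007 (P1/RW1/US1/PS0)
  ⇒ phys 0x34F79  [2 reads]
#3 VA=0x81C11B (w,kernel):
  lvl0: tbl 0x22, slot 4 ⇒ 0x37007 (P1/RW1/US1/PS0)
  lvl1: tbl 0x37, slot 28 ⇒ 0x3B007 (P1/RW1/US1/PS0)
  ⇒ phys 0x3B11B  [2 reads]
#4 VA=0x1A06CC6 (r,user):
  lvl0: tbl 0x22, slot 13 ⇒ 0x3D007 (P1/RW1/US1/PS0)
  lvl1: tbl 0x3D, slot 6 ⇒ 0x40007 (P1/RW1/US1/PS0)
  ⇒ phys 0x40CC6  [2 reads]

Access #0 PA: 0x29504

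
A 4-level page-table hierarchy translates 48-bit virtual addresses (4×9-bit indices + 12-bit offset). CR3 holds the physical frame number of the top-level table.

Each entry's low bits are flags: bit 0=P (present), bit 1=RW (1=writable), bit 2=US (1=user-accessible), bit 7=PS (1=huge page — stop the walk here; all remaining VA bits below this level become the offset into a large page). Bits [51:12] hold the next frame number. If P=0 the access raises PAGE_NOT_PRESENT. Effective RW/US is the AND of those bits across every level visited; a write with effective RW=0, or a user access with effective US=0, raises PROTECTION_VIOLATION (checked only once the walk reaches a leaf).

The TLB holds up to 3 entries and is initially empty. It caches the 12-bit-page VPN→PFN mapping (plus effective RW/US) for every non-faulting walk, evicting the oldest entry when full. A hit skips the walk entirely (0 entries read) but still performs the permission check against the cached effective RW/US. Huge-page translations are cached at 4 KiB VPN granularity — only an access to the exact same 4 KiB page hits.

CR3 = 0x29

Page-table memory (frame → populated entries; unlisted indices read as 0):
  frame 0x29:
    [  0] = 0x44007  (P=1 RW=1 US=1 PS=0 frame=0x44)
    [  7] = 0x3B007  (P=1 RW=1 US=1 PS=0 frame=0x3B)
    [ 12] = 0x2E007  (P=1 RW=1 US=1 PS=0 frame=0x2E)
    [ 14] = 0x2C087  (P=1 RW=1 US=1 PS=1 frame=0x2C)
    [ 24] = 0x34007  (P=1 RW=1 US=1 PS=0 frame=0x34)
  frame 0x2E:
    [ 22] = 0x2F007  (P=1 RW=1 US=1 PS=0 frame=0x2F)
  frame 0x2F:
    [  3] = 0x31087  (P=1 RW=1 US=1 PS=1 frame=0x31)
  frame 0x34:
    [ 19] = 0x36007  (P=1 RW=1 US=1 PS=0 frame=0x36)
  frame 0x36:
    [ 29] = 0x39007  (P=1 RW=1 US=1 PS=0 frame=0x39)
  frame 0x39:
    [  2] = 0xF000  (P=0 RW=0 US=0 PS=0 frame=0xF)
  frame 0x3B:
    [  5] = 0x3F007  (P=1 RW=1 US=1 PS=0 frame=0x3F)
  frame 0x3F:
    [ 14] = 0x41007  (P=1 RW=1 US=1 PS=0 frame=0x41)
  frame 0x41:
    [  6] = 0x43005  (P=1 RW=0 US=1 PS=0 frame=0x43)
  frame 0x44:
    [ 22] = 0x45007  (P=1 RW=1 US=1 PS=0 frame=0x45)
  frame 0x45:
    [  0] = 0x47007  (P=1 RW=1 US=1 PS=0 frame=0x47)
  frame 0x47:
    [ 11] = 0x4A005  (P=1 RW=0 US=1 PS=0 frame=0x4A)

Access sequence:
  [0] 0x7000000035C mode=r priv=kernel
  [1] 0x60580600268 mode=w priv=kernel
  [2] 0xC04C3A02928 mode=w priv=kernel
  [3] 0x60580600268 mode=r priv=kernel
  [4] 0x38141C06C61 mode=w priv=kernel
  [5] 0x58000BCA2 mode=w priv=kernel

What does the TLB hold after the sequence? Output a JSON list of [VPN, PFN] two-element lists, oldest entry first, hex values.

Trace:
#0 VA=0x7000000035C (r,kernel):
  L0 @0x29[14] → 0x2C087  P=1,RW=1,US=1,PS=1
  → PA=0x2C35C (huge @L0)  (1 entries read)
#1 VA=0x60580600268 (w,kernel):
  L0 @0x29[12] → 0x2E007  P=1,RW=1,US=1,PS=0
  L1 @0x2E[22] → 0x2F007  P=1,RW=1,US=1,PS=0
  L2 @0x2F[3] → 0x31087  P=1,RW=1,US=1,PS=1
  → PA=0x31268 (huge @L2)  (3 entries read)
#2 VA=0xC04C3A02928 (w,kernel):
  L0 @0x29[24] → 0x34007  P=1,RW=1,US=1,PS=0
  L1 @0x34[19] → 0x36007  P=1,RW=1,US=1,PS=0
  L2 @0x36[29] → 0x39007  P=1,RW=1,US=1,PS=0
  L3 @0x39[2] → 0xF000  P=0,RW=0,US=0,PS=0
  ⇒ fault: PAGE_NOT_PRESENT  — 4 lookups
#3 VA=0x60580600268 (r,kernel):
  TLB hit vpn=0x60580600 → PA=0x31268
#4 VA=0x38141C06C61 (w,kernel):
  L0 @0x29[7] → 0x3B007  P=1,RW=1,US=1,PS=0
  L1 @0x3B[5] → 0x3F007  P=1,RW=1,US=1,PS=0
  L2 @0x3F[14] → 0x41007  P=1,RW=1,US=1,PS=0
  L3 @0x41[6] → 0x43005  P=1,RW=0,US=1,PS=0
  ⇒ fault: PROTECTION_VIOLATION  — 4 lookups
#5 VA=0x58000BCA2 (w,kernel):
  L0 @0x29[0] → 0x44007  P=1,RW=1,US=1,PS=0
  L1 @0x44[22] → 0x45007  P=1,RW=1,US=1,PS=0
  L2 @0x45[0] → 0x47007  P=1,RW=1,US=1,PS=0
  L3 @0x47[11] → 0x4A005  P=1,RW=0,US=1,PS=0
  ⇒ fault: PROTECTION_VIOLATION  — 4 lookups

TLB: [["0x70000000", "0x2C"], ["0x60580600", "0x31"]]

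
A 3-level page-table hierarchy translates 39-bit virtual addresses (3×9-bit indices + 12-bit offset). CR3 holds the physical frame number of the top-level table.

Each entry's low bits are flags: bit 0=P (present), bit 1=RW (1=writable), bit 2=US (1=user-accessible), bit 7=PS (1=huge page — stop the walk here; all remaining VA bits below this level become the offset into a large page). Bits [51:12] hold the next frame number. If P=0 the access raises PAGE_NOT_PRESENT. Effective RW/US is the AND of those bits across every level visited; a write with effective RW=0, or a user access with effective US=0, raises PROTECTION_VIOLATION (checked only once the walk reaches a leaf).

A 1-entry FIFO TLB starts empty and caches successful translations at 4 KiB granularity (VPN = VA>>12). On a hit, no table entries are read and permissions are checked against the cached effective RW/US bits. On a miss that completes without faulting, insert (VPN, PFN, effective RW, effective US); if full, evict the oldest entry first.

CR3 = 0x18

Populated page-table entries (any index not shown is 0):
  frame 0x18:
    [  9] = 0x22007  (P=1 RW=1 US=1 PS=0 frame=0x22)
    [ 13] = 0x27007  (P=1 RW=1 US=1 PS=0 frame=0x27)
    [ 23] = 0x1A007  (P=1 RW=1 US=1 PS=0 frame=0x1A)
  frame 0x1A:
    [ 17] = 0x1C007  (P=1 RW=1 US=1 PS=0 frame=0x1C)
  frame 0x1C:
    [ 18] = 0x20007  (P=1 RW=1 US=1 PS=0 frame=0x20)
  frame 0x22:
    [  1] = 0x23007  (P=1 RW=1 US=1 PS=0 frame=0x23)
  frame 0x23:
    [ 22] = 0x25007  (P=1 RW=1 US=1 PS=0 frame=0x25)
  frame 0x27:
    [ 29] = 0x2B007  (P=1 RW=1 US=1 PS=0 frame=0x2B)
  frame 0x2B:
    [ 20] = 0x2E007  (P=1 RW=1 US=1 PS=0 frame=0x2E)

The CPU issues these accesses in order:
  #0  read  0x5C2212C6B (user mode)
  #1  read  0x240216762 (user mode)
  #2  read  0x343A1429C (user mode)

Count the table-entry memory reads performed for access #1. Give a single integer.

Trace:
#0 VA=0x5C2212C6B (r,user):
  L0: frame=0x18 idx=23 entry=0x1A007 [P=1 RW=1 US=1 PS=0]
  L1: frame=0x1A idx=17 entry=0x1C007 [P=1 RW=1 US=1 PS=0]
  L2: frame=0x1C idx=18 entry=0x20007 [P=1 RW=1 US=1 PS=0]
  → PA=0x20C6B  (3 entries read)
#1 VA=0x240216762 (r,user):
  L0: frame=0x18 idx=9 entry=0x22007 [P=1 RW=1 US=1 PS=0]
  L1: frame=0x22 idx=1 entry=0x23007 [P=1 RW=1 US=1 PS=0]
  L2: frame=0x23 idx=22 entry=0x25007 [P=1 RW=1 US=1 PS=0]
  → PA=0x25762  (3 entries read)
#2 VA=0x343A1429C (r,user):
  L0: frame=0x18 idx=13 entry=0x27007 [P=1 RW=1 US=1 PS=0]
  L1: frame=0x27 idx=29 entry=0x2B007 [P=1 RW=1 US=1 PS=0]
  L2: frame=0x2B idx=20 entry=0x2E007 [P=1 RW=1 US=1 PS=0]
  → PA=0x2E29C  (3 entries read)

Entries read for #1: 3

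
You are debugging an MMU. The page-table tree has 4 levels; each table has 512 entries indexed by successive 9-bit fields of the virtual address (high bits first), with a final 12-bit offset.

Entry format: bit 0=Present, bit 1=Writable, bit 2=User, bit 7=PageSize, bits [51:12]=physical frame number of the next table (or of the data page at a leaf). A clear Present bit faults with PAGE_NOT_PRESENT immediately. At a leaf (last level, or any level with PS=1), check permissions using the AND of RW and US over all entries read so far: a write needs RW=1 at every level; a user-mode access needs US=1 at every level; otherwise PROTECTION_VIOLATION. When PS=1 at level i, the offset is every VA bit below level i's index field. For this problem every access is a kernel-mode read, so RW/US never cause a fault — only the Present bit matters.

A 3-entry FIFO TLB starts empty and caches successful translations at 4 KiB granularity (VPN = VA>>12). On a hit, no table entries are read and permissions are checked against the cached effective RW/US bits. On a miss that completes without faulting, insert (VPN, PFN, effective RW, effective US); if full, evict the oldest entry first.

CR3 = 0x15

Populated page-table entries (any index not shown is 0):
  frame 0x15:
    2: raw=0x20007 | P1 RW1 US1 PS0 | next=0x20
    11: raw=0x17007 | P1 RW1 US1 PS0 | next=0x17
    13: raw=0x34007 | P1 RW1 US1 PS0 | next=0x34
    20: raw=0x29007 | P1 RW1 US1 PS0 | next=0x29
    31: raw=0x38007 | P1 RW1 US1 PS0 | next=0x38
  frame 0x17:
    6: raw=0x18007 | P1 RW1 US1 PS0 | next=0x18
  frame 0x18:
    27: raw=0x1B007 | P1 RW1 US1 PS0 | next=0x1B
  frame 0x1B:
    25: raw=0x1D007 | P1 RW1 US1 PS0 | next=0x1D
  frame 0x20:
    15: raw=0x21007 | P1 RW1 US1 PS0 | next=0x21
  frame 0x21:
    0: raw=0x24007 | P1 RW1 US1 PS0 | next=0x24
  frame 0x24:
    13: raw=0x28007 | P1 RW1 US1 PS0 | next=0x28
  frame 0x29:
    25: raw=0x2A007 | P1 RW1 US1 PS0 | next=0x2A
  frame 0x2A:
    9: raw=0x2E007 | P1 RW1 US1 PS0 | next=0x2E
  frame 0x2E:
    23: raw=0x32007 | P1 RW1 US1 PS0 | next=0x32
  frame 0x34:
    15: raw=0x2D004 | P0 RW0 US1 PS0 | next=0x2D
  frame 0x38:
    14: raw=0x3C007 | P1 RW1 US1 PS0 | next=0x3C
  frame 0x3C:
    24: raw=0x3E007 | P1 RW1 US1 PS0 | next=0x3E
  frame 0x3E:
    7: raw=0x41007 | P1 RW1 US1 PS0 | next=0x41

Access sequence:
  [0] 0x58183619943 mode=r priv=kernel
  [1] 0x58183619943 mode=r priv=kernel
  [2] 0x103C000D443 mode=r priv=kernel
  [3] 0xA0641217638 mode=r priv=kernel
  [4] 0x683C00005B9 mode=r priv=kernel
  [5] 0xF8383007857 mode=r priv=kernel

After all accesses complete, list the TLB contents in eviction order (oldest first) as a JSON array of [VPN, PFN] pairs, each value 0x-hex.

Walk each access:
#0 VA=0x58183619943 (r,kernel):
  L0 @0x15[11] → 0x17007  P=1,RW=1,US=1,PS=0
  L1 @0x17[6] → 0x18007  P=1,RW=1,US=1,PS=0
  L2 @0x18[27] → 0x1B007  P=1,RW=1,US=1,PS=0
  L3 @0x1B[25] → 0x1D007  P=1,RW=1,US=1,PS=0
  ⇒ phys 0x1D943  [4 reads]
#1 VA=0x58183619943 (r,kernel):
  TLB hit vpn=0x58183619 → PA=0x1D943
#2 VA=0x103C000D443 (r,kernel):
  L0 @0x15[2] → 0x20007  P=1,RW=1,US=1,PS=0
  L1 @0x20[15] → 0x21007  P=1,RW=1,US=1,PS=0
  L2 @0x21[0] → 0x24007  P=1,RW=1,US=1,PS=0
  L3 @0x24[13] → 0x28007  P=1,RW=1,US=1,PS=0
  ⇒ phys 0x28443  [4 reads]
#3 VA=0xA0641217638 (r,kernel):
  L0 @0x15[20] → 0x29007  P=1,RW=1,US=1,PS=0
  L1 @0x29[25] → 0x2A007  P=1,RW=1,US=1,PS=0
  L2 @0x2A[9] → 0x2E007  P=1,RW=1,US=1,PS=0
  L3 @0x2E[23] → 0x32007  P=1,RW=1,US=1,PS=0
  ⇒ phys 0x32638  [4 reads]
#4 VA=0x683C00005B9 (r,kernel):
  L0 @0x15[13] → 0x34007  P=1,RW=1,US=1,PS=0
  L1 @0x34[15] → 0x2D004  P=0,RW=0,US=1,PS=0
  ✗ PAGE_NOT_PRESENT  [2 reads]
#5 VA=0xF8383007857 (r,kernel):
  L0 @0x15[31] → 0x38007  P=1,RW=1,US=1,PS=0
  L1 @0x38[14] → 0x3C007  P=1,RW=1,US=1,PS=0
  L2 @0x3C[24] → 0x3E007  P=1,RW=1,US=1,PS=0
  L3 @0x3E[7] → 0x41007  P=1,RW=1,US=1,PS=0
  ⇒ phys 0x41857  [4 reads]

TLB: [["0x103C000D", "0x28"], ["0xA0641217", "0x32"], ["0xF8383007", "0x41"]]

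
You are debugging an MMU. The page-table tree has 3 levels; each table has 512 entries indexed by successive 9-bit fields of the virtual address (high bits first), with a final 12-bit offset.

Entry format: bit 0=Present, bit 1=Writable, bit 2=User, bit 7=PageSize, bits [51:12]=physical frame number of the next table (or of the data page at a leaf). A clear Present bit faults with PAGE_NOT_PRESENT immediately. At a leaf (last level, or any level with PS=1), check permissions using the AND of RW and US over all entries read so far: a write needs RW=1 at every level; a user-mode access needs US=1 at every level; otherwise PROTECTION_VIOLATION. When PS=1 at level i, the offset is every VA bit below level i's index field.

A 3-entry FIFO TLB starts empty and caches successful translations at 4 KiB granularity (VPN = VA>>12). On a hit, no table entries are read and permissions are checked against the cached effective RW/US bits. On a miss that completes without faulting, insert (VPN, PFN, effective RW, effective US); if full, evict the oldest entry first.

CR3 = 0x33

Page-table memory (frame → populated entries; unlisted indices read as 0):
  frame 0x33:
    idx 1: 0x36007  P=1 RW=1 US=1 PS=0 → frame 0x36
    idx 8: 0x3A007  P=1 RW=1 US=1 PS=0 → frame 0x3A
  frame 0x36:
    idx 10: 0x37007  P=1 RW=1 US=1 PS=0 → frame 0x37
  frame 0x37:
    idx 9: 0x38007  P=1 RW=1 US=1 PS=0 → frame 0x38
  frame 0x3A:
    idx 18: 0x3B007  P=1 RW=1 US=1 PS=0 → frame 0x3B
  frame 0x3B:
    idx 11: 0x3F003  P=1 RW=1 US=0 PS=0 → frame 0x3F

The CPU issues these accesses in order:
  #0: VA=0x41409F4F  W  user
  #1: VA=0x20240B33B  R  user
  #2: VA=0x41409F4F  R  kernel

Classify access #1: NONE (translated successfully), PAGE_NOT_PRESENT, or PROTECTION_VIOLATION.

Per-access translation:
#0 VA=0x41409F4F (w,user):
  [0] read 0x33 idx=1: raw=0x36007 flags P=1 W=1 U=1 S=0
  [1] read 0x36 idx=10: raw=0x37007 flags P=1 W=1 U=1 S=0
  [2] read 0x37 idx=9: raw=0x38007 flags P=1 W=1 U=1 S=0
  ✓ 0x38F4F  — 3 lookups
#1 VA=0x20240B33B (r,user):
  [0] read 0x33 idx=8: raw=0x3A007 flags P=1 W=1 U=1 S=0
  [1] read 0x3A idx=18: raw=0x3B007 flags P=1 W=1 U=1 S=0
  [2] read 0x3B idx=11: raw=0x3F003 flags P=1 W=1 U=0 S=0
  ⇒ fault: PROTECTION_VIOLATION  — 3 lookups
#2 VA=0x41409F4F (r,kernel):
  TLB hit vpn=0x41409 → PA=0x38F4F

Access #1 fault: PROTECTION_VIOLATION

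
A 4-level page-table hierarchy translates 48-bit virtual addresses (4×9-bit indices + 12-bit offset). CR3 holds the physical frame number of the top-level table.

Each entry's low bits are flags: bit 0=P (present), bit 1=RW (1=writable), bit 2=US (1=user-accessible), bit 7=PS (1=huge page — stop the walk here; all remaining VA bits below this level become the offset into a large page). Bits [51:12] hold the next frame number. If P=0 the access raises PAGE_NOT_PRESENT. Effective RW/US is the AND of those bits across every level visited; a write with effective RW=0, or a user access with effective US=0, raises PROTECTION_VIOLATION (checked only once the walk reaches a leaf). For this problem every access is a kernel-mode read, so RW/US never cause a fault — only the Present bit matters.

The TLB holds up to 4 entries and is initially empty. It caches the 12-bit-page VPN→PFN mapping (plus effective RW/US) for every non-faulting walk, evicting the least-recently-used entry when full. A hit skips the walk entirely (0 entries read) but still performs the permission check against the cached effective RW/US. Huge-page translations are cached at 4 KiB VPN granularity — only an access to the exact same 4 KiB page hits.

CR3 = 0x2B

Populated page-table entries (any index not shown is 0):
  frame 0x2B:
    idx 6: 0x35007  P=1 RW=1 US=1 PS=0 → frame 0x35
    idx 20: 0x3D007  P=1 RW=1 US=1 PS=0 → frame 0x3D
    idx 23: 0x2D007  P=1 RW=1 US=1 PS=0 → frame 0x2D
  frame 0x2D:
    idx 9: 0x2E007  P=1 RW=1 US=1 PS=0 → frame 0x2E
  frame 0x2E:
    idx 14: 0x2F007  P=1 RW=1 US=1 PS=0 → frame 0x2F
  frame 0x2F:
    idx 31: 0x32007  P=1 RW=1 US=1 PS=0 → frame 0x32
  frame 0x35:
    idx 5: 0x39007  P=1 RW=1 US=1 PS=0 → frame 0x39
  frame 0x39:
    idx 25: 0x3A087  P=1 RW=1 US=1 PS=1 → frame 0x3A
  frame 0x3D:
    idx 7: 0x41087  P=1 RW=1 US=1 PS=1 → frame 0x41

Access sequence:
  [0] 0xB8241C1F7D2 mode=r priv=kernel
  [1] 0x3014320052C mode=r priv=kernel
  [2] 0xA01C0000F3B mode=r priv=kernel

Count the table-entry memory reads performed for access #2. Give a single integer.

Per-access translation:
#0 VA=0xB8241C1F7D2 (r,kernel):
  lvl0: tbl 0x2B, slot 23 ⇒ 0x2D007 (P1/RW1/US1/PS0)
  lvl1: tbl 0x2D, slot 9 ⇒ 0x2E007 (P1/RW1/US1/PS0)
  lvl2: tbl 0x2E, slot 14 ⇒ 0x2F007 (P1/RW1/US1/PS0)
  lvl3: tbl 0x2F, slot 31 ⇒ 0x32007 (P1/RW1/US1/PS0)
  → PA=0x327D2  (4 entries read)
#1 VA=0x3014320052C (r,kernel):
  lvl0: tbl 0x2B, slot 6 ⇒ 0x35007 (P1/RW1/US1/PS0)
  lvl1: tbl 0x35, slot 5 ⇒ 0x39007 (P1/RW1/US1/PS0)
  lvl2: tbl 0x39, slot 25 ⇒ 0x3A087 (P1/RW1/US1/PS1)
  → PA=0x3A52C (huge @L2)  (3 entries read)
#2 VA=0xA01C0000F3B (r,kernel):
  lvl0: tbl 0x2B, slot 20 ⇒ 0x3D007 (P1/RW1/US1/PS0)
  lvl1: tbl 0x3D, slot 7 ⇒ 0x41087 (P1/RW1/US1/PS1)
  → PA=0x41F3B (huge @L1)  (2 entries read)

Entries read for #2: 2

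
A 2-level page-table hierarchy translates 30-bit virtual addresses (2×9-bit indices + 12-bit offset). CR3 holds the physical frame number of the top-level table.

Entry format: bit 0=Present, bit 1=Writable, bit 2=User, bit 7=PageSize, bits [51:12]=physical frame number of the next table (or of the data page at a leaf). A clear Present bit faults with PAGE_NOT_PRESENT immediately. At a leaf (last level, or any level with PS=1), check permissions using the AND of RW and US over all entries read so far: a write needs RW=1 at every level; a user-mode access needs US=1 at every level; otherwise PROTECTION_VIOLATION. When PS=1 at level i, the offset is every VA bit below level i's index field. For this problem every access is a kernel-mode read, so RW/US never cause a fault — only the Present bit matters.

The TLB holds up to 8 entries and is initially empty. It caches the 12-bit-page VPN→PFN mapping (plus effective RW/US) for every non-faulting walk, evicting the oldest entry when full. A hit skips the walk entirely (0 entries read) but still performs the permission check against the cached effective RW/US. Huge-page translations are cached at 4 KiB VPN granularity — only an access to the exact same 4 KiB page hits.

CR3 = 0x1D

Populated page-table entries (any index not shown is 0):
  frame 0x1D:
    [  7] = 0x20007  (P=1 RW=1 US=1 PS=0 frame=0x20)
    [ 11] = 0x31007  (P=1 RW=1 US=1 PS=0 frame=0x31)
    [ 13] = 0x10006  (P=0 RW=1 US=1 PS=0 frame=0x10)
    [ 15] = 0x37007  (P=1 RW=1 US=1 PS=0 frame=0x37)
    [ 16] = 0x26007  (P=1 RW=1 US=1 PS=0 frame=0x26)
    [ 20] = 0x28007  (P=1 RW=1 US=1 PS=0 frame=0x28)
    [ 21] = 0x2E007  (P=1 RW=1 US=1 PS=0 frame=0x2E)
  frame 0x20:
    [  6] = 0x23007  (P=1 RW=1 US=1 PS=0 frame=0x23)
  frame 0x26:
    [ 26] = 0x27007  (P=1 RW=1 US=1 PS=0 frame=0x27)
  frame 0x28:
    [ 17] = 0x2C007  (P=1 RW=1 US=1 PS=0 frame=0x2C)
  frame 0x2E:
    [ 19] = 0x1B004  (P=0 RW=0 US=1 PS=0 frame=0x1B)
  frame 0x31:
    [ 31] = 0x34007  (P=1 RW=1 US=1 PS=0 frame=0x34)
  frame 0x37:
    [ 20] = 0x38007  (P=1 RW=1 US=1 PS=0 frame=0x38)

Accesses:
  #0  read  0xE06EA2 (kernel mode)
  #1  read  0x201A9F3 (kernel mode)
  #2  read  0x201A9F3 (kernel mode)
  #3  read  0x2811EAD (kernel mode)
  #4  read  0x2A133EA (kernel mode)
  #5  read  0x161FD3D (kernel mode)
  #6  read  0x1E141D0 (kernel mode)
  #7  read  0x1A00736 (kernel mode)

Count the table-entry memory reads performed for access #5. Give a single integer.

Per-access translation:
#0 VA=0xE06EA2 (r,kernel):
  L0 @0x1D[7] → 0x20007  P=1,RW=1,US=1,PS=0
  L1 @0x20[6] → 0x23007  P=1,RW=1,US=1,PS=0
  → PA=0x23EA2  (2 entries read)
#1 VA=0x201A9F3 (r,kernel):
  L0 @0x1D[16] → 0x26007  P=1,RW=1,US=1,PS=0
  L1 @0x26[26] → 0x27007  P=1,RW=1,US=1,PS=0
  → PA=0x279F3  (2 entries read)
#2 VA=0x201A9F3 (r,kernel):
  TLB hit vpn=0x201A → PA=0x279F3
#3 VA=0x2811EAD (r,kernel):
  L0 @0x1D[20] → 0x28007  P=1,RW=1,US=1,PS=0
  L1 @0x28[17] → 0x2C007  P=1,RW=1,US=1,PS=0
  → PA=0x2CEAD  (2 entries read)
#4 VA=0x2A133EA (r,kernel):
  L0 @0x1D[21] → 0x2E007  P=1,RW=1,US=1,PS=0
  L1 @0x2E[19] → 0x1B004  P=0,RW=0,US=1,PS=0
  → PAGE_NOT_PRESENT  (2 entries read)
#5 VA=0x161FD3D (r,kernel):
  L0 @0x1D[11] → 0x31007  P=1,RW=1,US=1,PS=0
  L1 @0x31[31] → 0x34007  P=1,RW=1,US=1,PS=0
  → PA=0x34D3D  (2 entries read)
#6 VA=0x1E141D0 (r,kernel):
  L0 @0x1D[15] → 0x37007  P=1,RW=1,US=1,PS=0
  L1 @0x37[20] → 0x38007  P=1,RW=1,US=1,PS=0
  → PA=0x381D0  (2 entries read)
#7 VA=0x1A00736 (r,kernel):
  L0 @0x1D[13] → 0x10006  P=0,RW=1,US=1,PS=0
  → PAGE_NOT_PRESENT  (1 entries read)

Entries read for #5: 2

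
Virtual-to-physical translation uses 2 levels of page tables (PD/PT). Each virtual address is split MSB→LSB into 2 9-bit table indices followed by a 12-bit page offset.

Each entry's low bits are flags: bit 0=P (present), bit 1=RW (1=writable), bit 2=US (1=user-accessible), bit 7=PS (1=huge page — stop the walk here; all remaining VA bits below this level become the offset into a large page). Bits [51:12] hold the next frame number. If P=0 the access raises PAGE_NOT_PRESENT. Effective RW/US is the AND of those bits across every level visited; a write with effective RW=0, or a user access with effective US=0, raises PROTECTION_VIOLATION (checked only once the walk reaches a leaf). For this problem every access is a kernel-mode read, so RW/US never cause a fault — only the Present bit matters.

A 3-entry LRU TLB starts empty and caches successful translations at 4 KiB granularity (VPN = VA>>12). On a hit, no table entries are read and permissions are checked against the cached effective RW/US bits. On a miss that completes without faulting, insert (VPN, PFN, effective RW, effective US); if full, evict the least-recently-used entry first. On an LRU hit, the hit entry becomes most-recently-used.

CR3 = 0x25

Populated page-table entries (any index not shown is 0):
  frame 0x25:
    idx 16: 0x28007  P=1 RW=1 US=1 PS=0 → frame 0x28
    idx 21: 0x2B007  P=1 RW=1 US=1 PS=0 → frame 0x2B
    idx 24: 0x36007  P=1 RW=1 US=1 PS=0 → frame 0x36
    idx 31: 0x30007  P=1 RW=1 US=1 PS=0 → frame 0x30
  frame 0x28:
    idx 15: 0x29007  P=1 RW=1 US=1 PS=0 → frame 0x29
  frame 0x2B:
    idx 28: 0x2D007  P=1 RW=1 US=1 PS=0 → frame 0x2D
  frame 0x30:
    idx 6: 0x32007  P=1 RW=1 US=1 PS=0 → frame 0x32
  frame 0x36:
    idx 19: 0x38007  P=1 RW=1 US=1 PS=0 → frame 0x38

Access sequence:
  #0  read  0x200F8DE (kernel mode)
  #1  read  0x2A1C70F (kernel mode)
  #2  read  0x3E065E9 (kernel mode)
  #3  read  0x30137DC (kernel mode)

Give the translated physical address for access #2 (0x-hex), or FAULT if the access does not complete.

Per-access translation:
#0 VA=0x200F8DE (r,kernel):
  [0] read 0x25 idx=16: raw=0x28007 flags P=1 W=1 U=1 S=0
  [1] read 0x28 idx=15: raw=0x29007 flags P=1 W=1 U=1 S=0
  → PA=0x298DE  (2 entries read)
#1 VA=0x2A1C70F (r,kernel):
  [0] read 0x25 idx=21: raw=0x2B007 flags P=1 W=1 U=1 S=0
  [1] read 0x2B idx=28: raw=0x2D007 flags P=1 W=1 U=1 S=0
  → PA=0x2D70F  (2 entries read)
#2 VA=0x3E065E9 (r,kernel):
  [0] read 0x25 idx=31: raw=0x30007 flags P=1 W=1 U=1 S=0
  [1] read 0x30 idx=6: raw=0x32007 flags P=1 W=1 U=1 S=0
  → PA=0x325E9  (2 entries read)
#3 VA=0x30137DC (r,kernel):
  [0] read 0x25 idx=24: raw=0x36007 flags P=1 W=1 U=1 S=0
  [1] read 0x36 idx=19: raw=0x38007 flags P=1 W=1 U=1 S=0
  → PA=0x387DC  (2 entries read)

Access #2 PA: 0x325E9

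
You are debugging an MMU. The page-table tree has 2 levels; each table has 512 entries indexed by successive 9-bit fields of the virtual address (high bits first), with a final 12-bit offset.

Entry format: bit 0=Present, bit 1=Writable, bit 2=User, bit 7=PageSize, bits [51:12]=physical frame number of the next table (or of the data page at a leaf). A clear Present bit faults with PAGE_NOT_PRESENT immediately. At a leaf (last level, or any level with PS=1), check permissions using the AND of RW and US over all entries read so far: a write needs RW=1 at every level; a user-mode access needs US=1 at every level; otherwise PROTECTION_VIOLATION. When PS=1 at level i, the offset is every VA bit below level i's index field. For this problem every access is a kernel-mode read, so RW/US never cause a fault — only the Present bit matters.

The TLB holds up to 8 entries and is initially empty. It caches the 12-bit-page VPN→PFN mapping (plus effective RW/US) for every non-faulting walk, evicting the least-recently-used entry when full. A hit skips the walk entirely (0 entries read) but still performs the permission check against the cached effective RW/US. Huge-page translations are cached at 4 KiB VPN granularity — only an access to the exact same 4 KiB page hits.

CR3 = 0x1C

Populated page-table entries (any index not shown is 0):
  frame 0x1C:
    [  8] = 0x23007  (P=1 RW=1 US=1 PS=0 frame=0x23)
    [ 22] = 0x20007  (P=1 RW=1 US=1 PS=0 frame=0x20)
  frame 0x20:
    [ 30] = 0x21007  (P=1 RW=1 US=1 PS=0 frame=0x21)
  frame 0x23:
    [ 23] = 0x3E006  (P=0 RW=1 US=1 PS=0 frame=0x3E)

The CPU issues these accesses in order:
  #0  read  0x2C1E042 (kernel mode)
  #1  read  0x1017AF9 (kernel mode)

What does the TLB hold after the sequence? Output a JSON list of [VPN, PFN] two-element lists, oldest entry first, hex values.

Trace:
#0 VA=0x2C1E042 (r,kernel):
  [0] read 0x1C idx=22: raw=0x20007 flags P=1 W=1 U=1 S=0
  [1] read 0x20 idx=30: raw=0x21007 flags P=1 W=1 U=1 S=0
  → PA=0x21042  (2 entries read)
#1 VA=0x1017AF9 (r,kernel):
  [0] read 0x1C idx=8: raw=0x23007 flags P=1 W=1 U=1 S=0
  [1] read 0x23 idx=23: raw=0x3E006 flags P=0 W=1 U=1 S=0
  ✗ PAGE_NOT_PRESENT  [2 reads]

TLB: [["0x2C1E", "0x21"]]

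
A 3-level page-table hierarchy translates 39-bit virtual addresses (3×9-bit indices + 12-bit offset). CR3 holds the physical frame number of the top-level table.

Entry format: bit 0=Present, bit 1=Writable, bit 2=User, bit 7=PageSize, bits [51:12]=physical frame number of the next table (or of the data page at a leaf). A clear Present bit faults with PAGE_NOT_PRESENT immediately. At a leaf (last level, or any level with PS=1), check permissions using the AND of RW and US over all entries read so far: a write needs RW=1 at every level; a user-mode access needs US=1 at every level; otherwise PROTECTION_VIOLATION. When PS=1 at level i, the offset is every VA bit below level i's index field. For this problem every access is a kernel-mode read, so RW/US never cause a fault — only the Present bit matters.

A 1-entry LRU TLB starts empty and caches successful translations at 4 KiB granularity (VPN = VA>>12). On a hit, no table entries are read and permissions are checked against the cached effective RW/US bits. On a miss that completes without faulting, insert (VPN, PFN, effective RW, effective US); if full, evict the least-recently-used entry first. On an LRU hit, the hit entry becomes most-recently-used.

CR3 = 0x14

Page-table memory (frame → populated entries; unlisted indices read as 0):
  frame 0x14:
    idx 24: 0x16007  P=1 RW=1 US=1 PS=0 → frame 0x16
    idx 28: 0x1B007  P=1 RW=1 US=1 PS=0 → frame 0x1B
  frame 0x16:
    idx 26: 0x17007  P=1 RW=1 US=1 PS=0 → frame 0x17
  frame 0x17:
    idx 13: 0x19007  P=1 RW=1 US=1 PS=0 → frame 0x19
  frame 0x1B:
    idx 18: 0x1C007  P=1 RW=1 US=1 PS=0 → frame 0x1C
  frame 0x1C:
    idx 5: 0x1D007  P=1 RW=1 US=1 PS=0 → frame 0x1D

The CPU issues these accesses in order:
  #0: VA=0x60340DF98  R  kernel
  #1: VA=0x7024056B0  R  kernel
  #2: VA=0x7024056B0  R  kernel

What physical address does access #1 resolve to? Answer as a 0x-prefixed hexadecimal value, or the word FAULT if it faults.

Walk each access:
#0 VA=0x60340DF98 (r,kernel):
  lvl0: tbl 0x14, slot 24 ⇒ 0x16007 (P1/RW1/US1/PS0)
  lvl1: tbl 0x16, slot 26 ⇒ 0x17007 (P1/RW1/US1/PS0)
  lvl2: tbl 0x17, slot 13 ⇒ 0x19007 (P1/RW1/US1/PS0)
  ✓ 0x19F98  — 3 lookups
#1 VA=0x7024056B0 (r,kernel):
  lvl0: tbl 0x14, slot 28 ⇒ 0x1B007 (P1/RW1/US1/PS0)
  lvl1: tbl 0x1B, slot 18 ⇒ 0x1C007 (P1/RW1/US1/PS0)
  lvl2: tbl 0x1C, slot 5 ⇒ 0x1D007 (P1/RW1/US1/PS0)
  ✓ 0x1D6B0  — 3 lookups
#2 VA=0x7024056B0 (r,kernel):
  TLB hit vpn=0x702405 → PA=0x1D6B0

Access #1 PA: 0x1D6B0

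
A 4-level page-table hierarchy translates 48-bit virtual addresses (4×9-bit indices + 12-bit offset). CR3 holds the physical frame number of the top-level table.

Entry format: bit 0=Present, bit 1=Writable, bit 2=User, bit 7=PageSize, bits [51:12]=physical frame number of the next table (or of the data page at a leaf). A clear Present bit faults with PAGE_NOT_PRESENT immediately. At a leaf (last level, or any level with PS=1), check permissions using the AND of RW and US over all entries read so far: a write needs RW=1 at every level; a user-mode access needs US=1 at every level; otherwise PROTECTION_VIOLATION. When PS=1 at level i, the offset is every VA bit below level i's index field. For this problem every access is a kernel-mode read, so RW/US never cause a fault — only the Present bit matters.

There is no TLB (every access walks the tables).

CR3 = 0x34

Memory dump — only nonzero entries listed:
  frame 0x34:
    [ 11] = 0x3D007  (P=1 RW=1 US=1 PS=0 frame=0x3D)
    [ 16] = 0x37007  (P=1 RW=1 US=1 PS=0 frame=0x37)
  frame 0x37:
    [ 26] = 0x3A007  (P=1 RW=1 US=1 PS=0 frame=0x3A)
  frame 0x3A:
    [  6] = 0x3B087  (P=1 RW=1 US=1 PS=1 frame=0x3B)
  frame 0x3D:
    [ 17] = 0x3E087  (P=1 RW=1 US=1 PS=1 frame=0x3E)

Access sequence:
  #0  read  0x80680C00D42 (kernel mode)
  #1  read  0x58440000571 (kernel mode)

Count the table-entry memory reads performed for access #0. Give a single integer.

Walk each access:
#0 VA=0x80680C00D42 (r,kernel):
  lvl0: tbl 0x34, slot 16 ⇒ 0x37007 (P1/RW1/US1/PS0)
  lvl1: tbl 0x37, slot 26 ⇒ 0x3A007 (P1/RW1/US1/PS0)
  lvl2: tbl 0x3A, slot 6 ⇒ 0x3B087 (P1/RW1/US1/PS1)
  ✓ 0x3BD42 (huge @L2)  — 3 lookups
#1 VA=0x58440000571 (r,kernel):
  lvl0: tbl 0x34, slot 11 ⇒ 0x3D007 (P1/RW1/US1/PS0)
  lvl1: tbl 0x3D, slot 17 ⇒ 0x3E087 (P1/RW1/US1/PS1)
  ✓ 0x3E571 (huge @L1)  — 2 lookups

Entries read for #0: 3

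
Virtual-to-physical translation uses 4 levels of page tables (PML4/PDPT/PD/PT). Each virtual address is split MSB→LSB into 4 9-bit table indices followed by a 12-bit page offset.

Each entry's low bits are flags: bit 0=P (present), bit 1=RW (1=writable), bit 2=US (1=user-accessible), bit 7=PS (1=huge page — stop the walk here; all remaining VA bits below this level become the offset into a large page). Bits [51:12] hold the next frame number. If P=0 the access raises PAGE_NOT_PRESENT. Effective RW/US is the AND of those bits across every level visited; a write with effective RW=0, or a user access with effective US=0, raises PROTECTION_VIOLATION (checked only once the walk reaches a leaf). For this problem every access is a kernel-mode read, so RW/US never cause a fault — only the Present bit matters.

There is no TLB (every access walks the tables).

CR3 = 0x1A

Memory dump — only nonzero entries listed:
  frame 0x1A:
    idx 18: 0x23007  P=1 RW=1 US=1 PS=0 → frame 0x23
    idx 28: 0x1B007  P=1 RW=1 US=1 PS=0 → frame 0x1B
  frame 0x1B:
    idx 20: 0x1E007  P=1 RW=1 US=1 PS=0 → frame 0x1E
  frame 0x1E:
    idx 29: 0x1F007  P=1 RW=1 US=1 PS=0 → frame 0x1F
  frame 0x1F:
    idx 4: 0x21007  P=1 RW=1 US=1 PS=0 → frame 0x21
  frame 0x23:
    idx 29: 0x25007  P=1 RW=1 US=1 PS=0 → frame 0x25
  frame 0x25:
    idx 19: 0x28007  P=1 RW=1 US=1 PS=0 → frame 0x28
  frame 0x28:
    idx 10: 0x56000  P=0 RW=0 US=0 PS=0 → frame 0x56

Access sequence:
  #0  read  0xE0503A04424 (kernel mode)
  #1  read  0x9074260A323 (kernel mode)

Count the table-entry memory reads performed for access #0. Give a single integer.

Walk each access:
#0 VA=0xE0503A04424 (r,kernel):
  L0: frame=0x1A idx=28 entry=0x1B007 [P=1 RW=1 US=1 PS=0]
  L1: frame=0x1B idx=20 entry=0x1E007 [P=1 RW=1 US=1 PS=0]
  L2: frame=0x1E idx=29 entry=0x1F007 [P=1 RW=1 US=1 PS=0]
  L3: frame=0x1F idx=4 entry=0x21007 [P=1 RW=1 US=1 PS=0]
  ⇒ phys 0x21424  [4 reads]
#1 VA=0x9074260A323 (r,kernel):
  L0: frame=0x1A idx=18 entry=0x23007 [P=1 RW=1 US=1 PS=0]
  L1: frame=0x23 idx=29 entry=0x25007 [P=1 RW=1 US=1 PS=0]
  L2: frame=0x25 idx=19 entry=0x28007 [P=1 RW=1 US=1 PS=0]
  L3: frame=0x28 idx=10 entry=0x56000 [P=0 RW=0 US=0 PS=0]
  ⇒ fault: PAGE_NOT_PRESENT  — 4 lookups

Entries read for #0: 4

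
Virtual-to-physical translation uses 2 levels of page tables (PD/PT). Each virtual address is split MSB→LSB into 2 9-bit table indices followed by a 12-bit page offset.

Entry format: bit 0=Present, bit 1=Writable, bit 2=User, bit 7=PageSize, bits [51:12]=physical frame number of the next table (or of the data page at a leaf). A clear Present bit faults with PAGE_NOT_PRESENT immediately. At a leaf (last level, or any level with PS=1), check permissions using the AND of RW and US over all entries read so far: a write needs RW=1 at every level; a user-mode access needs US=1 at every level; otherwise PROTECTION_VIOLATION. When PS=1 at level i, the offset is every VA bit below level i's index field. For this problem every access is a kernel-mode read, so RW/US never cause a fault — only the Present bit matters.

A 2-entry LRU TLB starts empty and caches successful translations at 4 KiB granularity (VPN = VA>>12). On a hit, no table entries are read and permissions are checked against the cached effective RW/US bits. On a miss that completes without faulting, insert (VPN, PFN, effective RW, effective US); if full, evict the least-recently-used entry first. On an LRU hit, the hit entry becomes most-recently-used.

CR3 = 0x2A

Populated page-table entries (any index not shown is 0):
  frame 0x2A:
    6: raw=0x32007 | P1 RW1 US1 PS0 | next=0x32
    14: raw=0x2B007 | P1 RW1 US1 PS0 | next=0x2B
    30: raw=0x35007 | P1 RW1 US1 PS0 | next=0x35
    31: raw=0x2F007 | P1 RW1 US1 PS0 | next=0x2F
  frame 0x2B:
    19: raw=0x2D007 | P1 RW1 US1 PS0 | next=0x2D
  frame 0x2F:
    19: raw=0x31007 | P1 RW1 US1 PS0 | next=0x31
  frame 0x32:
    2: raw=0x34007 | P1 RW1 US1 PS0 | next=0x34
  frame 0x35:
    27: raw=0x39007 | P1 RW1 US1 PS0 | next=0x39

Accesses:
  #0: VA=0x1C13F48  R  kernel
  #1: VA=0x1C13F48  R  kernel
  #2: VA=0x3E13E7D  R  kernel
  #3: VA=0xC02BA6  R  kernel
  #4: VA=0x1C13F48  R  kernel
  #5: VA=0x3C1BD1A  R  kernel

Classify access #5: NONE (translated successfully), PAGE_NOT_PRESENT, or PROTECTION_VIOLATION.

Walk each access:
#0 VA=0x1C13F48 (r,kernel):
  lvl0: tbl 0x2A, slot 14 ⇒ 0x2B007 (P1/RW1/US1/PS0)
  lvl1: tbl 0x2B, slot 19 ⇒ 0x2D007 (P1/RW1/US1/PS0)
  ✓ 0x2DF48  — 2 lookups
#1 VA=0x1C13F48 (r,kernel):
  TLB hit vpn=0x1C13 → PA=0x2DF48
#2 VA=0x3E13E7D (r,kernel):
  lvl0: tbl 0x2A, slot 31 ⇒ 0x2F007 (P1/RW1/US1/PS0)
  lvl1: tbl 0x2F, slot 19 ⇒ 0x31007 (P1/RW1/US1/PS0)
  ✓ 0x31E7D  — 2 lookups
#3 VA=0xC02BA6 (r,kernel):
  lvl0: tbl 0x2A, slot 6 ⇒ 0x32007 (P1/RW1/US1/PS0)
  lvl1: tbl 0x32, slot 2 ⇒ 0x34007 (P1/RW1/US1/PS0)
  ✓ 0x34BA6  — 2 lookups
#4 VA=0x1C13F48 (r,kernel):
  lvl0: tbl 0x2A, slot 14 ⇒ 0x2B007 (P1/RW1/US1/PS0)
  lvl1: tbl 0x2B, slot 19 ⇒ 0x2D007 (P1/RW1/US1/PS0)
  ✓ 0x2DF48  — 2 lookups
#5 VA=0x3C1BD1A (r,kernel):
  lvl0: tbl 0x2A, slot 30 ⇒ 0x35007 (P1/RW1/US1/PS0)
  lvl1: tbl 0x35, slot 27 ⇒ 0x39007 (P1/RW1/US1/PS0)
  ✓ 0x39D1A  — 2 lookups

Access #5 fault: NONE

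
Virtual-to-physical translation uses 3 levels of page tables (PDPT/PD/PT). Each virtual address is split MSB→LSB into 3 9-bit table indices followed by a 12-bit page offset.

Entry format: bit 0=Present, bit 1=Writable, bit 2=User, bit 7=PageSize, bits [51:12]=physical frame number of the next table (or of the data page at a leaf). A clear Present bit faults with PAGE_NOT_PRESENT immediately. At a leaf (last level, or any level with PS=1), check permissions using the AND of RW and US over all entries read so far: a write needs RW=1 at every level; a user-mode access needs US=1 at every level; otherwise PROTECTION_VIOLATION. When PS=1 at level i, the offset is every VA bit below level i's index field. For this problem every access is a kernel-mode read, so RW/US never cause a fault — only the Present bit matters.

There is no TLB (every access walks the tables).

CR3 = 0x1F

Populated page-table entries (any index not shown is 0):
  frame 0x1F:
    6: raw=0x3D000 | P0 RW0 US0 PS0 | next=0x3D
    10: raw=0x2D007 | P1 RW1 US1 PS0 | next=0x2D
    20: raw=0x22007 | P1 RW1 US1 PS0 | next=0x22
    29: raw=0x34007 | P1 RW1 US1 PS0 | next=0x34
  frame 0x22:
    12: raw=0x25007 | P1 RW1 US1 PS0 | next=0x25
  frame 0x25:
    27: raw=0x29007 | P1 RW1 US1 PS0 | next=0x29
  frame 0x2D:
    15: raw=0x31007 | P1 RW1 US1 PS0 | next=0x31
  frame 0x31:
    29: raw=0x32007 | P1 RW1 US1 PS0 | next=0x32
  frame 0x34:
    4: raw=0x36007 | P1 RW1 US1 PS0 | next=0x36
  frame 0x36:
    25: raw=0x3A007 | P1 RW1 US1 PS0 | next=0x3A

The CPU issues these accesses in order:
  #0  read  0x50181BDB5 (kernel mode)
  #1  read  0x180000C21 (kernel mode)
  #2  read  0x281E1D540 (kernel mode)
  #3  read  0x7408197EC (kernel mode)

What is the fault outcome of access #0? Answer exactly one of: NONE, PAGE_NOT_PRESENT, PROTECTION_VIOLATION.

Walk each access:
#0 VA=0x50181BDB5 (r,kernel):
  [0] read 0x1F idx=20: raw=0x22007 flags P=1 W=1 U=1 S=0
  [1] read 0x22 idx=12: raw=0x25007 flags P=1 W=1 U=1 S=0
  [2] read 0x25 idx=27: raw=0x29007 flags P=1 W=1 U=1 S=0
  ⇒ phys 0x29DB5  [3 reads]
#1 VA=0x180000C21 (r,kernel):
  [0] read 0x1F idx=6: raw=0x3D000 flags P=0 W=0 U=0 S=0
  ✗ PAGE_NOT_PRESENT  [1 reads]
#2 VA=0x281E1D540 (r,kernel):
  [0] read 0x1F idx=10: raw=0x2D007 flags P=1 W=1 U=1 S=0
  [1] read 0x2D idx=15: raw=0x31007 flags P=1 W=1 U=1 S=0
  [2] read 0x31 idx=29: raw=0x32007 flags P=1 W=1 U=1 S=0
  ⇒ phys 0x32540  [3 reads]
#3 VA=0x7408197EC (r,kernel):
  [0] read 0x1F idx=29: raw=0x34007 flags P=1 W=1 U=1 S=0
  [1] read 0x34 idx=4: raw=0x36007 flags P=1 W=1 U=1 S=0
  [2] read 0x36 idx=25: raw=0x3A007 flags P=1 W=1 U=1 S=0
  ⇒ phys 0x3A7EC  [3 reads]

Access #0 fault: NONE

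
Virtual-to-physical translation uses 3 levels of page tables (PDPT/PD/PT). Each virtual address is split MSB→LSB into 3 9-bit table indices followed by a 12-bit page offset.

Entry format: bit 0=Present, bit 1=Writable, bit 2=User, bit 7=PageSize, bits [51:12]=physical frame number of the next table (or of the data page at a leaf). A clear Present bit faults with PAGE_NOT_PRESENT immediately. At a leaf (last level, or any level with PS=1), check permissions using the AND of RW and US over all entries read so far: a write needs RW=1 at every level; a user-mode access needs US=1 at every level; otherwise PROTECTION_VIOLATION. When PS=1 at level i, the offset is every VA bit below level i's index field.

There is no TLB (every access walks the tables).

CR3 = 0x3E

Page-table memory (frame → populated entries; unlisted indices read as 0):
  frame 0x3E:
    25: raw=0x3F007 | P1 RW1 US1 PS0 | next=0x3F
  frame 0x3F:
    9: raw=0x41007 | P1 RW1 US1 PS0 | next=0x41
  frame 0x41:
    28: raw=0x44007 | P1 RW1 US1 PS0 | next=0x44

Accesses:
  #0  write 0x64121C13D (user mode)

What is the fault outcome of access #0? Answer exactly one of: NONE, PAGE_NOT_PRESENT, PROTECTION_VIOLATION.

Per-access translation:
#0 VA=0x64121C13D (w,user):
  L0 @0x3E[25] → 0x3F007  P=1,RW=1,US=1,PS=0
  L1 @0x3F[9] → 0x41007  P=1,RW=1,US=1,PS=0
  L2 @0x41[28] → 0x44007  P=1,RW=1,US=1,PS=0
  → PA=0x4413D  (3 entries read)

Access #0 fault: NONE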